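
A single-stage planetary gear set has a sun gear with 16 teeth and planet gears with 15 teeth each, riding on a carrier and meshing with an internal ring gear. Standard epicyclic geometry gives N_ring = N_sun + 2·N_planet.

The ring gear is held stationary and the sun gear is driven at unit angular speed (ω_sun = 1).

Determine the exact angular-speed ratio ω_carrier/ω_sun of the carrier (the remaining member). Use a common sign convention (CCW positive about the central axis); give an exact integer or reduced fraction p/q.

N_ring = 16 + 2·15 = 46
16(ω_s−ω_c) = −46(ω_r−ω_c),  ω_r=0, ω_s=1
16(1−ω_c) = −46(0−ω_c)  ⇒  62ω_c = 16  ⇒  ω_c = 8/31
ω_c/ω_s = 8/31

8/31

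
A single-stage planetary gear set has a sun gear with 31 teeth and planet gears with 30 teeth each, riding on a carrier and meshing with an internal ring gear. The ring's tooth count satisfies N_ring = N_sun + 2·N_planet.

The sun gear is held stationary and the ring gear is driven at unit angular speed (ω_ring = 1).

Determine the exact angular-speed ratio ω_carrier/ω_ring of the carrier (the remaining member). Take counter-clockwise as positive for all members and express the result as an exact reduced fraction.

91/122

N_ring = 31 + 2·30 = 91
31(ω_s−ω_c) = −91(ω_r−ω_c),  ω_s=0, ω_r=1
31(0−ω_c) = −91(1−ω_c)  ⇒  122ω_c = 91  ⇒  ω_c = 91/122
ω_c/ω_r = 91/122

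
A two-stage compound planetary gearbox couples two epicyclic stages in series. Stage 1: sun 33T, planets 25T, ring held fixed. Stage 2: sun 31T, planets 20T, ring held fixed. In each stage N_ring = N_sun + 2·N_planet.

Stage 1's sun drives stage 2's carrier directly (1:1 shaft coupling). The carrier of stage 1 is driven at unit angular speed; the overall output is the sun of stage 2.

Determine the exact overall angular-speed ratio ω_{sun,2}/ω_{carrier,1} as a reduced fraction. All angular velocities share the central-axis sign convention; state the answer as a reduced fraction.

3944/341

Stage 1: N_ring = 33 + 2·25 = 83
Stage 1: 33(ω_s−ω_c) = −83(ω_r−ω_c),  ω_r=0, ω_c=1
Stage 1: ω_s = 1 − (83/33)(0−1) = 116/33
  ⇒ ω_s¹/ω_c¹ = 116/33
Stage 2: N_ring = 31 + 2·20 = 71
Stage 2: 31(ω_s−ω_c) = −71(ω_r−ω_c),  ω_r=0, ω_c=1
Stage 2: ω_s = 1 − (71/31)(0−1) = 102/31
  ⇒ ω_s²/ω_c² = 102/31
Coupling ω_c² = ω_s¹ ⇒ overall = 116/33 × 102/31 = 3944/341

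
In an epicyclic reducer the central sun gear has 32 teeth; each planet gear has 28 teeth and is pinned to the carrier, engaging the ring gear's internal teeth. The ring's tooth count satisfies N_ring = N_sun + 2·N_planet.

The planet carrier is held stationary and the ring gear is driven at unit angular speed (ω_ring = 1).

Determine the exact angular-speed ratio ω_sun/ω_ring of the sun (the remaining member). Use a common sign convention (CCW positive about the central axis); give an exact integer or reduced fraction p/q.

N_ring = 32 + 2·28 = 88
32(ω_s−ω_c) = −88(ω_r−ω_c),  ω_c=0, ω_r=1
ω_s = 0 − (88/32)(1−0) = -11/4
ω_s/ω_r = -11/4

-11/4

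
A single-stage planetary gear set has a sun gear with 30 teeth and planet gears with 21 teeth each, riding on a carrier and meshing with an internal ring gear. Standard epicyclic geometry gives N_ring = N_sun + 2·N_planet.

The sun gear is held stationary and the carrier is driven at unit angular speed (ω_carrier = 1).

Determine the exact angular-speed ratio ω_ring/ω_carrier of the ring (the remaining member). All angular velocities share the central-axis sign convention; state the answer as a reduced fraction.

N_ring = 30 + 2·21 = 72
30(ω_s−ω_c) = −72(ω_r−ω_c),  ω_s=0, ω_c=1
ω_r = 1 − (30/72)(0−1) = 17/12
ω_r/ω_c = 17/12

17/12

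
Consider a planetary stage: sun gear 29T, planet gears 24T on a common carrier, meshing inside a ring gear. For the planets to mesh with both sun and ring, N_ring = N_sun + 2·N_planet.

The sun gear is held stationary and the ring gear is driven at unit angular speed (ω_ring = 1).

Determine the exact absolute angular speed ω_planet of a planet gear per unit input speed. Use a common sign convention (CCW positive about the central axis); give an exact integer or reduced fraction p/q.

N_ring = 29 + 2·24 = 77
29(ω_s−ω_c) = −77(ω_r−ω_c),  ω_s=0, ω_r=1
29(0−ω_c) = −77(1−ω_c)  ⇒  106ω_c = 77  ⇒  ω_c = 77/106
sun–planet: 29·(0−77/106) = −24·(ω_p−ω_c)  ⇒  ω_p−ω_c = −(29/24)·(-77/106) = 2233/2544
ω_p = 77/106 + 2233/2544 = 77/48

77/48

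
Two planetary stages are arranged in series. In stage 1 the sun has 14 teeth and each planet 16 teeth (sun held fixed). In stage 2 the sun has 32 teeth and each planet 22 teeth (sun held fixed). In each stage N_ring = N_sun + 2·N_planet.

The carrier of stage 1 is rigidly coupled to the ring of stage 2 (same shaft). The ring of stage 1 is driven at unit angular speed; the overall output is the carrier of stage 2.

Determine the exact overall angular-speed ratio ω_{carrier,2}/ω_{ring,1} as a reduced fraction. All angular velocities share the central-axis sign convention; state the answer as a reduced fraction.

Stage 1: N_ring = 14 + 2·16 = 46
Stage 1: 14(ω_s−ω_c) = −46(ω_r−ω_c),  ω_s=0, ω_r=1
Stage 1: 14(0−ω_c) = −46(1−ω_c)  ⇒  60ω_c = 46  ⇒  ω_c = 23/30
  ⇒ ω_c¹/ω_r¹ = 23/30
Stage 2: N_ring = 32 + 2·22 = 76
Stage 2: 32(ω_s−ω_c) = −76(ω_r−ω_c),  ω_s=0, ω_r=1
Stage 2: 32(0−ω_c) = −76(1−ω_c)  ⇒  108ω_c = 76  ⇒  ω_c = 19/27
  ⇒ ω_c²/ω_r² = 19/27
Coupling ω_r² = ω_c¹ ⇒ overall = 23/30 × 19/27 = 437/810

437/810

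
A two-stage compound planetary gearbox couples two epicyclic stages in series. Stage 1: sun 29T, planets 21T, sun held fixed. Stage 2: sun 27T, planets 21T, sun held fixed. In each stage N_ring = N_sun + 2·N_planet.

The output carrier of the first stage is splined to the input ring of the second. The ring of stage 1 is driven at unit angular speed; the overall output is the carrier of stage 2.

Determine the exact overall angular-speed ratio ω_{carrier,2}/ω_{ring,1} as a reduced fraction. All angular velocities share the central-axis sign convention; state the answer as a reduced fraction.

Stage 1: N_ring = 29 + 2·21 = 71
Stage 1: 29(ω_s−ω_c) = −71(ω_r−ω_c),  ω_s=0, ω_r=1
Stage 1: 29(0−ω_c) = −71(1−ω_c)  ⇒  100ω_c = 71  ⇒  ω_c = 71/100
  ⇒ ω_c¹/ω_r¹ = 71/100
Stage 2: N_ring = 27 + 2·21 = 69
Stage 2: 27(ω_s−ω_c) = −69(ω_r−ω_c),  ω_s=0, ω_r=1
Stage 2: 27(0−ω_c) = −69(1−ω_c)  ⇒  96ω_c = 69  ⇒  ω_c = 23/32
  ⇒ ω_c²/ω_r² = 23/32
Coupling ω_r² = ω_c¹ ⇒ overall = 71/100 × 23/32 = 1633/3200

1633/3200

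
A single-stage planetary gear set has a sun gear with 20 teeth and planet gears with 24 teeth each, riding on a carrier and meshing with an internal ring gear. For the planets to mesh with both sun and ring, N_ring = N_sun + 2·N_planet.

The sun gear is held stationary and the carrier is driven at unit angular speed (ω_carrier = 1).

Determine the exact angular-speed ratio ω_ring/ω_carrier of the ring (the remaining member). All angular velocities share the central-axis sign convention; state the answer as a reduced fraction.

22/17

N_ring = 20 + 2·24 = 68
20(ω_s−ω_c) = −68(ω_r−ω_c),  ω_s=0, ω_c=1
ω_r = 1 − (20/68)(0−1) = 22/17
ω_r/ω_c = 22/17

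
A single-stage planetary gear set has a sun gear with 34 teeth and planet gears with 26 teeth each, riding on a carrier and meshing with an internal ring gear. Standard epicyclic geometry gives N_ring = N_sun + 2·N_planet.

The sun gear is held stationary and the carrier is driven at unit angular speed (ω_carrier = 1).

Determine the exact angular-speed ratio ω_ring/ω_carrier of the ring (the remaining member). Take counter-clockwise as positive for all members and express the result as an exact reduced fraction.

60/43

N_ring = 34 + 2·26 = 86
34(ω_s−ω_c) = −86(ω_r−ω_c),  ω_s=0, ω_c=1
ω_r = 1 − (34/86)(0−1) = 60/43
ω_r/ω_c = 60/43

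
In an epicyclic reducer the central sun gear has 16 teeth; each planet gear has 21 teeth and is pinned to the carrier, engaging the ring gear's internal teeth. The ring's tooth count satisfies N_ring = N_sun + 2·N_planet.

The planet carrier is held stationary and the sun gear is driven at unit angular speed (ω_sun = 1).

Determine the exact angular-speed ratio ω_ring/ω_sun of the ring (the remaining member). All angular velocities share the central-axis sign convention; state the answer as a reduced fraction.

-8/29

N_ring = 16 + 2·21 = 58
16(ω_s−ω_c) = −58(ω_r−ω_c),  ω_c=0, ω_s=1
ω_r = 0 − (16/58)(1−0) = -8/29
ω_r/ω_s = -8/29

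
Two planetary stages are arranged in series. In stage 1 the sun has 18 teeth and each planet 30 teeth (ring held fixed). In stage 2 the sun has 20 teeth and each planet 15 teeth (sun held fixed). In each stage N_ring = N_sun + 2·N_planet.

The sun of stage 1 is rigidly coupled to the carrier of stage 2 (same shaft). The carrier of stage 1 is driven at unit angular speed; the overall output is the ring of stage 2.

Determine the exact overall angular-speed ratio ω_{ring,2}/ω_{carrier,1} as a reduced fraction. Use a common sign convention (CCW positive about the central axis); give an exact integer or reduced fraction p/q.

112/15

Stage 1: N_ring = 18 + 2·30 = 78
Stage 1: 18(ω_s−ω_c) = −78(ω_r−ω_c),  ω_r=0, ω_c=1
Stage 1: ω_s = 1 − (78/18)(0−1) = 16/3
  ⇒ ω_s¹/ω_c¹ = 16/3
Stage 2: N_ring = 20 + 2·15 = 50
Stage 2: 20(ω_s−ω_c) = −50(ω_r−ω_c),  ω_s=0, ω_c=1
Stage 2: ω_r = 1 − (20/50)(0−1) = 7/5
  ⇒ ω_r²/ω_c² = 7/5
Coupling ω_c² = ω_s¹ ⇒ overall = 16/3 × 7/5 = 112/15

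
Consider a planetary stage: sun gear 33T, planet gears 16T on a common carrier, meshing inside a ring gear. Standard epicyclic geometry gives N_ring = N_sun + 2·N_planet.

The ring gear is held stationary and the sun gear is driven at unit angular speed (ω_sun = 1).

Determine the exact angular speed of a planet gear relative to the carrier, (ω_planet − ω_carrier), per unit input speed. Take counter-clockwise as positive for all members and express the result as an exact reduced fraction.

N_ring = 33 + 2·16 = 65
33(ω_s−ω_c) = −65(ω_r−ω_c),  ω_r=0, ω_s=1
33(1−ω_c) = −65(0−ω_c)  ⇒  98ω_c = 33  ⇒  ω_c = 33/98
sun–planet: 33·(1−33/98) = −16·(ω_p−ω_c)  ⇒  ω_p−ω_c = −(33/16)·(65/98) = -2145/1568

-2145/1568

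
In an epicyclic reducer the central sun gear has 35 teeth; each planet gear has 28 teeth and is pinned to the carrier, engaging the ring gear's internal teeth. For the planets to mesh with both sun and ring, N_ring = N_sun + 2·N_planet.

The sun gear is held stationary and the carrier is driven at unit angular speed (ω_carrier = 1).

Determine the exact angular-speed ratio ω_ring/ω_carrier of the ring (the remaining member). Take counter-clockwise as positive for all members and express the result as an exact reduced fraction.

18/13

N_ring = 35 + 2·28 = 91
35(ω_s−ω_c) = −91(ω_r−ω_c),  ω_s=0, ω_c=1
ω_r = 1 − (35/91)(0−1) = 18/13
ω_r/ω_c = 18/13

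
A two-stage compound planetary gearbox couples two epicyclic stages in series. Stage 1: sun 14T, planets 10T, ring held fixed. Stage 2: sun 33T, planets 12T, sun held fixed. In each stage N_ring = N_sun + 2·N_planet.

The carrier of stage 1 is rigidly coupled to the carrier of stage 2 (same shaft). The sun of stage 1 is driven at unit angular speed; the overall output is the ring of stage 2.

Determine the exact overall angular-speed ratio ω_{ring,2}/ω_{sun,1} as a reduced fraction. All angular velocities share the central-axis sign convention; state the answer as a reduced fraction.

35/76

Stage 1: N_ring = 14 + 2·10 = 34
Stage 1: 14(ω_s−ω_c) = −34(ω_r−ω_c),  ω_r=0, ω_s=1
Stage 1: 14(1−ω_c) = −34(0−ω_c)  ⇒  48ω_c = 14  ⇒  ω_c = 7/24
  ⇒ ω_c¹/ω_s¹ = 7/24
Stage 2: N_ring = 33 + 2·12 = 57
Stage 2: 33(ω_s−ω_c) = −57(ω_r−ω_c),  ω_s=0, ω_c=1
Stage 2: ω_r = 1 − (33/57)(0−1) = 30/19
  ⇒ ω_r²/ω_c² = 30/19
Coupling ω_c² = ω_c¹ ⇒ overall = 7/24 × 30/19 = 35/76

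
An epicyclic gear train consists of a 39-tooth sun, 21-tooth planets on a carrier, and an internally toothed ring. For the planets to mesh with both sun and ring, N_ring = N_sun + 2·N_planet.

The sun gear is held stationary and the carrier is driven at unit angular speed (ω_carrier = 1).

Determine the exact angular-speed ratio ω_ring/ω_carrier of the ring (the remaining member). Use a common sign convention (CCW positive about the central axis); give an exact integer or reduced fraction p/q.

N_ring = 39 + 2·21 = 81
39(ω_s−ω_c) = −81(ω_r−ω_c),  ω_s=0, ω_c=1
ω_r = 1 − (39/81)(0−1) = 40/27
ω_r/ω_c = 40/27

40/27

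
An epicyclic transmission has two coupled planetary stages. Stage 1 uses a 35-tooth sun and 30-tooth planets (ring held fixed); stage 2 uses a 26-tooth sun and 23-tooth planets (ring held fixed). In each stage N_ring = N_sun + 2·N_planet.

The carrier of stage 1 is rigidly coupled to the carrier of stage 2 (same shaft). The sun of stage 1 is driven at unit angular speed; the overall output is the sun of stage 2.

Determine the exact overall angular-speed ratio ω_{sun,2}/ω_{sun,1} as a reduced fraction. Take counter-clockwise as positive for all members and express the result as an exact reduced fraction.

343/338

Stage 1: N_ring = 35 + 2·30 = 95
Stage 1: 35(ω_s−ω_c) = −95(ω_r−ω_c),  ω_r=0, ω_s=1
Stage 1: 35(1−ω_c) = −95(0−ω_c)  ⇒  130ω_c = 35  ⇒  ω_c = 7/26
  ⇒ ω_c¹/ω_s¹ = 7/26
Stage 2: N_ring = 26 + 2·23 = 72
Stage 2: 26(ω_s−ω_c) = −72(ω_r−ω_c),  ω_r=0, ω_c=1
Stage 2: ω_s = 1 − (72/26)(0−1) = 49/13
  ⇒ ω_s²/ω_c² = 49/13
Coupling ω_c² = ω_c¹ ⇒ overall = 7/26 × 49/13 = 343/338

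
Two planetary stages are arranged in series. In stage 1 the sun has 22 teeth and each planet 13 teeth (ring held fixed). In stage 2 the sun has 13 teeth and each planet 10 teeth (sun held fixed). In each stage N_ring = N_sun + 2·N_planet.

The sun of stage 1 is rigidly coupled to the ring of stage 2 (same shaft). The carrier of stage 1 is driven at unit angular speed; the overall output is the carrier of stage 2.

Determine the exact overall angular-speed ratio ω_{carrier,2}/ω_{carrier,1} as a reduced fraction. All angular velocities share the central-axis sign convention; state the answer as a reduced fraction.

Stage 1: N_ring = 22 + 2·13 = 48
Stage 1: 22(ω_s−ω_c) = −48(ω_r−ω_c),  ω_r=0, ω_c=1
Stage 1: ω_s = 1 − (48/22)(0−1) = 35/11
  ⇒ ω_s¹/ω_c¹ = 35/11
Stage 2: N_ring = 13 + 2·10 = 33
Stage 2: 13(ω_s−ω_c) = −33(ω_r−ω_c),  ω_s=0, ω_r=1
Stage 2: 13(0−ω_c) = −33(1−ω_c)  ⇒  46ω_c = 33  ⇒  ω_c = 33/46
  ⇒ ω_c²/ω_r² = 33/46
Coupling ω_r² = ω_s¹ ⇒ overall = 35/11 × 33/46 = 105/46

105/46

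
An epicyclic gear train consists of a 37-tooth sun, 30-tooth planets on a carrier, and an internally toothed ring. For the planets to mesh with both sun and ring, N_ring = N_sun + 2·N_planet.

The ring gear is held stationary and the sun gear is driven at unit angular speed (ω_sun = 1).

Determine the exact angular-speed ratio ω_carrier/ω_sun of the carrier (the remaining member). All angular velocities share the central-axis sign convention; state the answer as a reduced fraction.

37/134

N_ring = 37 + 2·30 = 97
37(ω_s−ω_c) = −97(ω_r−ω_c),  ω_r=0, ω_s=1
37(1−ω_c) = −97(0−ω_c)  ⇒  134ω_c = 37  ⇒  ω_c = 37/134
ω_c/ω_s = 37/134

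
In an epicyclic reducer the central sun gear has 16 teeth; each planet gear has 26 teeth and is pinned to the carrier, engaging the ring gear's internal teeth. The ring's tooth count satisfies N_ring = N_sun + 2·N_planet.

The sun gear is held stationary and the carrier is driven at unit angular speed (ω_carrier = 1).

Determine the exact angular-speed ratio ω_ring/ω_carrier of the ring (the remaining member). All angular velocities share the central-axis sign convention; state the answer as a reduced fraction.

21/17

N_ring = 16 + 2·26 = 68
16(ω_s−ω_c) = −68(ω_r−ω_c),  ω_s=0, ω_c=1
ω_r = 1 − (16/68)(0−1) = 21/17
ω_r/ω_c = 21/17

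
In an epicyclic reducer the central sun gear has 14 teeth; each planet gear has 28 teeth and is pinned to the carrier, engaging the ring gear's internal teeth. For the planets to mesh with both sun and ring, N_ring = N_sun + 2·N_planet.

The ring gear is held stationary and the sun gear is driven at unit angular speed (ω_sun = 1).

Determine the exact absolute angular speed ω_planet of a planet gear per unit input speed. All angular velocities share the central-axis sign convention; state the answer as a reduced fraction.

-1/4

N_ring = 14 + 2·28 = 70
14(ω_s−ω_c) = −70(ω_r−ω_c),  ω_r=0, ω_s=1
14(1−ω_c) = −70(0−ω_c)  ⇒  84ω_c = 14  ⇒  ω_c = 1/6
sun–planet: 14·(1−1/6) = −28·(ω_p−ω_c)  ⇒  ω_p−ω_c = −(14/28)·(5/6) = -5/12
ω_p = 1/6 − 5/12 = -1/4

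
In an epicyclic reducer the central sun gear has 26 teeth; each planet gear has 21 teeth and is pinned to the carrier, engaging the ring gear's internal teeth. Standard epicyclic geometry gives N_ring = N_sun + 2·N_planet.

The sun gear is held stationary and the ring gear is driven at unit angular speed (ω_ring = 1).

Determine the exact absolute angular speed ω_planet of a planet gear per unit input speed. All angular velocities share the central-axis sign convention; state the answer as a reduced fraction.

34/21

N_ring = 26 + 2·21 = 68
26(ω_s−ω_c) = −68(ω_r−ω_c),  ω_s=0, ω_r=1
26(0−ω_c) = −68(1−ω_c)  ⇒  94ω_c = 68  ⇒  ω_c = 34/47
sun–planet: 26·(0−34/47) = −21·(ω_p−ω_c)  ⇒  ω_p−ω_c = −(26/21)·(-34/47) = 884/987
ω_p = 34/47 + 884/987 = 34/21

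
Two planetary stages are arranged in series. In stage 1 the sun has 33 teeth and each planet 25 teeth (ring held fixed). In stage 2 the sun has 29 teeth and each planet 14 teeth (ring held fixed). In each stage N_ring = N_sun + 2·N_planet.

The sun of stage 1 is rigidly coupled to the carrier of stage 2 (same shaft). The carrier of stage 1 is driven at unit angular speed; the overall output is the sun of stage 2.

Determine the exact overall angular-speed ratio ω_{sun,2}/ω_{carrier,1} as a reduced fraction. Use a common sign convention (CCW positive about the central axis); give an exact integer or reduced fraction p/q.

344/33

Stage 1: N_ring = 33 + 2·25 = 83
Stage 1: 33(ω_s−ω_c) = −83(ω_r−ω_c),  ω_r=0, ω_c=1
Stage 1: ω_s = 1 − (83/33)(0−1) = 116/33
  ⇒ ω_s¹/ω_c¹ = 116/33
Stage 2: N_ring = 29 + 2·14 = 57
Stage 2: 29(ω_s−ω_c) = −57(ω_r−ω_c),  ω_r=0, ω_c=1
Stage 2: ω_s = 1 − (57/29)(0−1) = 86/29
  ⇒ ω_s²/ω_c² = 86/29
Coupling ω_c² = ω_s¹ ⇒ overall = 116/33 × 86/29 = 344/33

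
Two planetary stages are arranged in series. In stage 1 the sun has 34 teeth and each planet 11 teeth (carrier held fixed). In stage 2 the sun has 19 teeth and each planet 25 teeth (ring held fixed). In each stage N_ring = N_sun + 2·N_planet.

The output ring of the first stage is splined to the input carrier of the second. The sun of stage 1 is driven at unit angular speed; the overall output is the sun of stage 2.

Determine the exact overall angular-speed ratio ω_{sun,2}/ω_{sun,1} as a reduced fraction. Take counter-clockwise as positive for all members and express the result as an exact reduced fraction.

-374/133

Stage 1: N_ring = 34 + 2·11 = 56
Stage 1: 34(ω_s−ω_c) = −56(ω_r−ω_c),  ω_c=0, ω_s=1
Stage 1: ω_r = 0 − (34/56)(1−0) = -17/28
  ⇒ ω_r¹/ω_s¹ = -17/28
Stage 2: N_ring = 19 + 2·25 = 69
Stage 2: 19(ω_s−ω_c) = −69(ω_r−ω_c),  ω_r=0, ω_c=1
Stage 2: ω_s = 1 − (69/19)(0−1) = 88/19
  ⇒ ω_s²/ω_c² = 88/19
Coupling ω_c² = ω_r¹ ⇒ overall = -17/28 × 88/19 = -374/133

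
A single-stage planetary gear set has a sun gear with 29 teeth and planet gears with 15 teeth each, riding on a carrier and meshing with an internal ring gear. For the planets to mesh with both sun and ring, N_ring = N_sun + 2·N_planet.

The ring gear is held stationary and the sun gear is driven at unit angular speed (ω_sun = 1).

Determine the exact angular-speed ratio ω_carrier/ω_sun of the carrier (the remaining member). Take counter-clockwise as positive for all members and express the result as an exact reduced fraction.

29/88

N_ring = 29 + 2·15 = 59
29(ω_s−ω_c) = −59(ω_r−ω_c),  ω_r=0, ω_s=1
29(1−ω_c) = −59(0−ω_c)  ⇒  88ω_c = 29  ⇒  ω_c = 29/88
ω_c/ω_s = 29/88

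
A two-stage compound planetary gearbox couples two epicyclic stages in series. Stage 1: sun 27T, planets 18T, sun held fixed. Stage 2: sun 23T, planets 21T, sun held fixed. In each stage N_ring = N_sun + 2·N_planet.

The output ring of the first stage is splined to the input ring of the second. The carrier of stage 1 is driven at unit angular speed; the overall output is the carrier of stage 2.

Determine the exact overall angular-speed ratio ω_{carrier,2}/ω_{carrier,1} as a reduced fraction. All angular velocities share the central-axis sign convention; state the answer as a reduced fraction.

325/308

Stage 1: N_ring = 27 + 2·18 = 63
Stage 1: 27(ω_s−ω_c) = −63(ω_r−ω_c),  ω_s=0, ω_c=1
Stage 1: ω_r = 1 − (27/63)(0−1) = 10/7
  ⇒ ω_r¹/ω_c¹ = 10/7
Stage 2: N_ring = 23 + 2·21 = 65
Stage 2: 23(ω_s−ω_c) = −65(ω_r−ω_c),  ω_s=0, ω_r=1
Stage 2: 23(0−ω_c) = −65(1−ω_c)  ⇒  88ω_c = 65  ⇒  ω_c = 65/88
  ⇒ ω_c²/ω_r² = 65/88
Coupling ω_r² = ω_r¹ ⇒ overall = 10/7 × 65/88 = 325/308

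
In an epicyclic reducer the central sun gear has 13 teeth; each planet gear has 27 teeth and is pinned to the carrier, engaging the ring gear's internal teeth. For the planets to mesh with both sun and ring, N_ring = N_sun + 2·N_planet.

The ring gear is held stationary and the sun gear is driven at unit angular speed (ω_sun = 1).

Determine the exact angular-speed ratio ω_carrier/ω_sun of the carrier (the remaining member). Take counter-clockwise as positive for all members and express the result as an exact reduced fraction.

N_ring = 13 + 2·27 = 67
13(ω_s−ω_c) = −67(ω_r−ω_c),  ω_r=0, ω_s=1
13(1−ω_c) = −67(0−ω_c)  ⇒  80ω_c = 13  ⇒  ω_c = 13/80
ω_c/ω_s = 13/80

13/80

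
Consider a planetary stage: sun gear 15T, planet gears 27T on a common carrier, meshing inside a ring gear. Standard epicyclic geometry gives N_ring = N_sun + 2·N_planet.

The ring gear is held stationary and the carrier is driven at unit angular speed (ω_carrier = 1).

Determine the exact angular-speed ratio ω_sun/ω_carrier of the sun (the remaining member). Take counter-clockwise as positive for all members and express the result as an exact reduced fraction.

28/5

N_ring = 15 + 2·27 = 69
15(ω_s−ω_c) = −69(ω_r−ω_c),  ω_r=0, ω_c=1
ω_s = 1 − (69/15)(0−1) = 28/5
ω_s/ω_c = 28/5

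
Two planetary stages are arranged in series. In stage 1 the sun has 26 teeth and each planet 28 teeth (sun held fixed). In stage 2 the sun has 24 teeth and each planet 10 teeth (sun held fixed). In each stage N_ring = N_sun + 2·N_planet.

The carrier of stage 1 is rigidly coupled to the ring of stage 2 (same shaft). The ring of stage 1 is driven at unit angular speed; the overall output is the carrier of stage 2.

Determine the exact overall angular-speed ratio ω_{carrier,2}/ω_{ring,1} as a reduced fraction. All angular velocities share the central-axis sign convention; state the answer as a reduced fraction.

451/918

Stage 1: N_ring = 26 + 2·28 = 82
Stage 1: 26(ω_s−ω_c) = −82(ω_r−ω_c),  ω_s=0, ω_r=1
Stage 1: 26(0−ω_c) = −82(1−ω_c)  ⇒  108ω_c = 82  ⇒  ω_c = 41/54
  ⇒ ω_c¹/ω_r¹ = 41/54
Stage 2: N_ring = 24 + 2·10 = 44
Stage 2: 24(ω_s−ω_c) = −44(ω_r−ω_c),  ω_s=0, ω_r=1
Stage 2: 24(0−ω_c) = −44(1−ω_c)  ⇒  68ω_c = 44  ⇒  ω_c = 11/17
  ⇒ ω_c²/ω_r² = 11/17
Coupling ω_r² = ω_c¹ ⇒ overall = 41/54 × 11/17 = 451/918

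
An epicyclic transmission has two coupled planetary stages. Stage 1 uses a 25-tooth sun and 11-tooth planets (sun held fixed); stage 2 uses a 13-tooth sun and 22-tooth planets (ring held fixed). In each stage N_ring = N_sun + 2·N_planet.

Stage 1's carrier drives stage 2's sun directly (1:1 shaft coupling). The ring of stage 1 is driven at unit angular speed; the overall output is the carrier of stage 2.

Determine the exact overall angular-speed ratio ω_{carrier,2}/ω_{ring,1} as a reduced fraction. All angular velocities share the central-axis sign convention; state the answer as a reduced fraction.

Stage 1: N_ring = 25 + 2·11 = 47
Stage 1: 25(ω_s−ω_c) = −47(ω_r−ω_c),  ω_s=0, ω_r=1
Stage 1: 25(0−ω_c) = −47(1−ω_c)  ⇒  72ω_c = 47  ⇒  ω_c = 47/72
  ⇒ ω_c¹/ω_r¹ = 47/72
Stage 2: N_ring = 13 + 2·22 = 57
Stage 2: 13(ω_s−ω_c) = −57(ω_r−ω_c),  ω_r=0, ω_s=1
Stage 2: 13(1−ω_c) = −57(0−ω_c)  ⇒  70ω_c = 13  ⇒  ω_c = 13/70
  ⇒ ω_c²/ω_s² = 13/70
Coupling ω_s² = ω_c¹ ⇒ overall = 47/72 × 13/70 = 611/5040

611/5040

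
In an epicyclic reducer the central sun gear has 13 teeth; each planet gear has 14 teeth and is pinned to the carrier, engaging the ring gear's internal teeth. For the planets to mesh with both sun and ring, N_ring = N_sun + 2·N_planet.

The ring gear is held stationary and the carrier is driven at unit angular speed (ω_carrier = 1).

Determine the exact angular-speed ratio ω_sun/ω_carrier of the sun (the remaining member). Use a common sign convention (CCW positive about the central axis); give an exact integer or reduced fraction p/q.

54/13

N_ring = 13 + 2·14 = 41
13(ω_s−ω_c) = −41(ω_r−ω_c),  ω_r=0, ω_c=1
ω_s = 1 − (41/13)(0−1) = 54/13
ω_s/ω_c = 54/13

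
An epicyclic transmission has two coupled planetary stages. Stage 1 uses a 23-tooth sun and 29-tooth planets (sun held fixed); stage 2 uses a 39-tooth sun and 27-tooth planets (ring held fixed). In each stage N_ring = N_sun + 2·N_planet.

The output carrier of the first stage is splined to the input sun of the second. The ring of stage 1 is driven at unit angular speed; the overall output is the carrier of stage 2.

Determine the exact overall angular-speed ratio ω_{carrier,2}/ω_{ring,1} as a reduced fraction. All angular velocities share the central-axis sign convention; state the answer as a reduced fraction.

81/352

Stage 1: N_ring = 23 + 2·29 = 81
Stage 1: 23(ω_s−ω_c) = −81(ω_r−ω_c),  ω_s=0, ω_r=1
Stage 1: 23(0−ω_c) = −81(1−ω_c)  ⇒  104ω_c = 81  ⇒  ω_c = 81/104
  ⇒ ω_c¹/ω_r¹ = 81/104
Stage 2: N_ring = 39 + 2·27 = 93
Stage 2: 39(ω_s−ω_c) = −93(ω_r−ω_c),  ω_r=0, ω_s=1
Stage 2: 39(1−ω_c) = −93(0−ω_c)  ⇒  132ω_c = 39  ⇒  ω_c = 13/44
  ⇒ ω_c²/ω_s² = 13/44
Coupling ω_s² = ω_c¹ ⇒ overall = 81/104 × 13/44 = 81/352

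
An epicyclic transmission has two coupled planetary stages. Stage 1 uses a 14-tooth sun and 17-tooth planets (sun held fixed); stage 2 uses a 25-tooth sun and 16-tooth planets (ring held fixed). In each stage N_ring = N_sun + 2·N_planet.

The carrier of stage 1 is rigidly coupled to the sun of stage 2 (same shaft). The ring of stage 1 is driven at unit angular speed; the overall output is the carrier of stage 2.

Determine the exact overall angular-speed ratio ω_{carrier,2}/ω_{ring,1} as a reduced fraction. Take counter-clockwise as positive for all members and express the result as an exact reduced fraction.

300/1271

Stage 1: N_ring = 14 + 2·17 = 48
Stage 1: 14(ω_s−ω_c) = −48(ω_r−ω_c),  ω_s=0, ω_r=1
Stage 1: 14(0−ω_c) = −48(1−ω_c)  ⇒  62ω_c = 48  ⇒  ω_c = 24/31
  ⇒ ω_c¹/ω_r¹ = 24/31
Stage 2: N_ring = 25 + 2·16 = 57
Stage 2: 25(ω_s−ω_c) = −57(ω_r−ω_c),  ω_r=0, ω_s=1
Stage 2: 25(1−ω_c) = −57(0−ω_c)  ⇒  82ω_c = 25  ⇒  ω_c = 25/82
  ⇒ ω_c²/ω_s² = 25/82
Coupling ω_s² = ω_c¹ ⇒ overall = 24/31 × 25/82 = 300/1271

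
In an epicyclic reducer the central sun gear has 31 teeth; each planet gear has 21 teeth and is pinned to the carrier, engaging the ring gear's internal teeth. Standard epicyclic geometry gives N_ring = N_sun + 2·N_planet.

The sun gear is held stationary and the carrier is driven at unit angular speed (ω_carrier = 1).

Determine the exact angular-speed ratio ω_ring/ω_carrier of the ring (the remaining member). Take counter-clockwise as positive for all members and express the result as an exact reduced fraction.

104/73

N_ring = 31 + 2·21 = 73
31(ω_s−ω_c) = −73(ω_r−ω_c),  ω_s=0, ω_c=1
ω_r = 1 − (31/73)(0−1) = 104/73
ω_r/ω_c = 104/73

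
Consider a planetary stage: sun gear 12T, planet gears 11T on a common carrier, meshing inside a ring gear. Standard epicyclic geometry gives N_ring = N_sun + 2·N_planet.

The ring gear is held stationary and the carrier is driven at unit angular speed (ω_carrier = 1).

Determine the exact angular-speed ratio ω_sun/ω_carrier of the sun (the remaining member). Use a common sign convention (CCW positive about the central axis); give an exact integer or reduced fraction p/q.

23/6

N_ring = 12 + 2·11 = 34
12(ω_s−ω_c) = −34(ω_r−ω_c),  ω_r=0, ω_c=1
ω_s = 1 − (34/12)(0−1) = 23/6
ω_s/ω_c = 23/6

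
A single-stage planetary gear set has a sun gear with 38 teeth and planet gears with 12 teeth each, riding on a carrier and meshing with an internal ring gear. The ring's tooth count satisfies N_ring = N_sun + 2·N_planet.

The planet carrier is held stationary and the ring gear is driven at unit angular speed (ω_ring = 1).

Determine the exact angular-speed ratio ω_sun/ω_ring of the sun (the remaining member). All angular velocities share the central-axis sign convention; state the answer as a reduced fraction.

-31/19

N_ring = 38 + 2·12 = 62
38(ω_s−ω_c) = −62(ω_r−ω_c),  ω_c=0, ω_r=1
ω_s = 0 − (62/38)(1−0) = -31/19
ω_s/ω_r = -31/19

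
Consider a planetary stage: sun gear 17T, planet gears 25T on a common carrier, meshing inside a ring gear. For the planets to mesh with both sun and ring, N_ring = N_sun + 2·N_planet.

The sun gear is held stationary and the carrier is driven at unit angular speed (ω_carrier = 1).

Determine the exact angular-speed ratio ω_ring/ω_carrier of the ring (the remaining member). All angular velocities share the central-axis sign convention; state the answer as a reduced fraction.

N_ring = 17 + 2·25 = 67
17(ω_s−ω_c) = −67(ω_r−ω_c),  ω_s=0, ω_c=1
ω_r = 1 − (17/67)(0−1) = 84/67
ω_r/ω_c = 84/67

84/67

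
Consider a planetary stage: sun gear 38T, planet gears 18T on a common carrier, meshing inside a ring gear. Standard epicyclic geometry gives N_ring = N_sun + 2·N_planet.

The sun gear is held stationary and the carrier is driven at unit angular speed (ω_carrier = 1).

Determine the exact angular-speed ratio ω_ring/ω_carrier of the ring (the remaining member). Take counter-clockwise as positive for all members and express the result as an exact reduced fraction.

56/37

N_ring = 38 + 2·18 = 74
38(ω_s−ω_c) = −74(ω_r−ω_c),  ω_s=0, ω_c=1
ω_r = 1 − (38/74)(0−1) = 56/37
ω_r/ω_c = 56/37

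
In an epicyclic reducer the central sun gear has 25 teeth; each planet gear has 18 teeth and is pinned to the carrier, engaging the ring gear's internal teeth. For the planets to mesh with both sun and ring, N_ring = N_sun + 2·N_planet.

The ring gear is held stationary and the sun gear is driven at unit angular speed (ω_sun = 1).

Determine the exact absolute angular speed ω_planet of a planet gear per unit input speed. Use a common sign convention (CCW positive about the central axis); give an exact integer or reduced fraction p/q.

N_ring = 25 + 2·18 = 61
25(ω_s−ω_c) = −61(ω_r−ω_c),  ω_r=0, ω_s=1
25(1−ω_c) = −61(0−ω_c)  ⇒  86ω_c = 25  ⇒  ω_c = 25/86
sun–planet: 25·(1−25/86) = −18·(ω_p−ω_c)  ⇒  ω_p−ω_c = −(25/18)·(61/86) = -1525/1548
ω_p = 25/86 − 1525/1548 = -25/36

-25/36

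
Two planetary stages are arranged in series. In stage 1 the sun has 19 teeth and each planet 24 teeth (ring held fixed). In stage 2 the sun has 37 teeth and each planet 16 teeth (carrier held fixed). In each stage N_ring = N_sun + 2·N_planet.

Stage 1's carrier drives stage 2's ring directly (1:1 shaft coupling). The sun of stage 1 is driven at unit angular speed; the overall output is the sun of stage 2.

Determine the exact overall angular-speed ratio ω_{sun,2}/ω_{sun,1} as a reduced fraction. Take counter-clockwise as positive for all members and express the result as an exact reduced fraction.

Stage 1: N_ring = 19 + 2·24 = 67
Stage 1: 19(ω_s−ω_c) = −67(ω_r−ω_c),  ω_r=0, ω_s=1
Stage 1: 19(1−ω_c) = −67(0−ω_c)  ⇒  86ω_c = 19  ⇒  ω_c = 19/86
  ⇒ ω_c¹/ω_s¹ = 19/86
Stage 2: N_ring = 37 + 2·16 = 69
Stage 2: 37(ω_s−ω_c) = −69(ω_r−ω_c),  ω_c=0, ω_r=1
Stage 2: ω_s = 0 − (69/37)(1−0) = -69/37
  ⇒ ω_s²/ω_r² = -69/37
Coupling ω_r² = ω_c¹ ⇒ overall = 19/86 × -69/37 = -1311/3182

-1311/3182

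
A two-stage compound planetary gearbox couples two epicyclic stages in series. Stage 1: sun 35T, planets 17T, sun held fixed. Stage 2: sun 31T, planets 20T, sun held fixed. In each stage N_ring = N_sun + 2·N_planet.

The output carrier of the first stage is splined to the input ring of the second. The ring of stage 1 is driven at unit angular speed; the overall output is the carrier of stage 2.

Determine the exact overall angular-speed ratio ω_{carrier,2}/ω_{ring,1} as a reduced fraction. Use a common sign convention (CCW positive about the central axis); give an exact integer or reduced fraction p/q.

1633/3536

Stage 1: N_ring = 35 + 2·17 = 69
Stage 1: 35(ω_s−ω_c) = −69(ω_r−ω_c),  ω_s=0, ω_r=1
Stage 1: 35(0−ω_c) = −69(1−ω_c)  ⇒  104ω_c = 69  ⇒  ω_c = 69/104
  ⇒ ω_c¹/ω_r¹ = 69/104
Stage 2: N_ring = 31 + 2·20 = 71
Stage 2: 31(ω_s−ω_c) = −71(ω_r−ω_c),  ω_s=0, ω_r=1
Stage 2: 31(0−ω_c) = −71(1−ω_c)  ⇒  102ω_c = 71  ⇒  ω_c = 71/102
  ⇒ ω_c²/ω_r² = 71/102
Coupling ω_r² = ω_c¹ ⇒ overall = 69/104 × 71/102 = 1633/3536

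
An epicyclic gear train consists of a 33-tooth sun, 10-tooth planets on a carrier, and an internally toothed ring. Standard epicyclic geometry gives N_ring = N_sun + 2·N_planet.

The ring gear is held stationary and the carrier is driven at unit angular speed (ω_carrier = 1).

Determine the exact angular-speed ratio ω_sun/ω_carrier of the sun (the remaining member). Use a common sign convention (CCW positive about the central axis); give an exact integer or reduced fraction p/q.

86/33

N_ring = 33 + 2·10 = 53
33(ω_s−ω_c) = −53(ω_r−ω_c),  ω_r=0, ω_c=1
ω_s = 1 − (53/33)(0−1) = 86/33
ω_s/ω_c = 86/33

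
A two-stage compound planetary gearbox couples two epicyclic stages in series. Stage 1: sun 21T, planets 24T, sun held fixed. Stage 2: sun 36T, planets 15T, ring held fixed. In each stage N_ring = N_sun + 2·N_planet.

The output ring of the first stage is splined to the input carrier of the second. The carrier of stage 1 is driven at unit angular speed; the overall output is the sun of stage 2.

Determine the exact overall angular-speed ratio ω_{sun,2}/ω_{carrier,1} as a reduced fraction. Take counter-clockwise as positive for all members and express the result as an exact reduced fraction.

Stage 1: N_ring = 21 + 2·24 = 69
Stage 1: 21(ω_s−ω_c) = −69(ω_r−ω_c),  ω_s=0, ω_c=1
Stage 1: ω_r = 1 − (21/69)(0−1) = 30/23
  ⇒ ω_r¹/ω_c¹ = 30/23
Stage 2: N_ring = 36 + 2·15 = 66
Stage 2: 36(ω_s−ω_c) = −66(ω_r−ω_c),  ω_r=0, ω_c=1
Stage 2: ω_s = 1 − (66/36)(0−1) = 17/6
  ⇒ ω_s²/ω_c² = 17/6
Coupling ω_c² = ω_r¹ ⇒ overall = 30/23 × 17/6 = 85/23

85/23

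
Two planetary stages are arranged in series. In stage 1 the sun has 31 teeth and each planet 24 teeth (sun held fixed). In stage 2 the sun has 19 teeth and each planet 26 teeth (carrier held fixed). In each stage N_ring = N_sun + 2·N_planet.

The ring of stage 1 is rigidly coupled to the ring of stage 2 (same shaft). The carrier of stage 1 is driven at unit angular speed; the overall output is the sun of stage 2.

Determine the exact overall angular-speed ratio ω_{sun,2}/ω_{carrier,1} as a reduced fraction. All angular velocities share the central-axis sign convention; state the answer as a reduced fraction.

Stage 1: N_ring = 31 + 2·24 = 79
Stage 1: 31(ω_s−ω_c) = −79(ω_r−ω_c),  ω_s=0, ω_c=1
Stage 1: ω_r = 1 − (31/79)(0−1) = 110/79
  ⇒ ω_r¹/ω_c¹ = 110/79
Stage 2: N_ring = 19 + 2·26 = 71
Stage 2: 19(ω_s−ω_c) = −71(ω_r−ω_c),  ω_c=0, ω_r=1
Stage 2: ω_s = 0 − (71/19)(1−0) = -71/19
  ⇒ ω_s²/ω_r² = -71/19
Coupling ω_r² = ω_r¹ ⇒ overall = 110/79 × -71/19 = -7810/1501

-7810/1501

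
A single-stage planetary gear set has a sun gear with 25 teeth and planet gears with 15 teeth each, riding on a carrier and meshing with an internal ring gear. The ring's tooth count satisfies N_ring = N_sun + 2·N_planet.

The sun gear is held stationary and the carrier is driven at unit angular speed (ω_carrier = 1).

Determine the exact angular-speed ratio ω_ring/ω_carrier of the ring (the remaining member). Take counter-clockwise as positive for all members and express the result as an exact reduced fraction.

16/11

N_ring = 25 + 2·15 = 55
25(ω_s−ω_c) = −55(ω_r−ω_c),  ω_s=0, ω_c=1
ω_r = 1 − (25/55)(0−1) = 16/11
ω_r/ω_c = 16/11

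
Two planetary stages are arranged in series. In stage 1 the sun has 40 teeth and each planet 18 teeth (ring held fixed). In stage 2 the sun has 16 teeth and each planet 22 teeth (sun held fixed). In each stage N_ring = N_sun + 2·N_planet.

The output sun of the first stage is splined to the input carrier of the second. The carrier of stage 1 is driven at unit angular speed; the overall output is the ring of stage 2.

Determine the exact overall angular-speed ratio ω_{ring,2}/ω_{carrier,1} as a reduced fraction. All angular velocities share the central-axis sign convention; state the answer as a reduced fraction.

Stage 1: N_ring = 40 + 2·18 = 76
Stage 1: 40(ω_s−ω_c) = −76(ω_r−ω_c),  ω_r=0, ω_c=1
Stage 1: ω_s = 1 − (76/40)(0−1) = 29/10
  ⇒ ω_s¹/ω_c¹ = 29/10
Stage 2: N_ring = 16 + 2·22 = 60
Stage 2: 16(ω_s−ω_c) = −60(ω_r−ω_c),  ω_s=0, ω_c=1
Stage 2: ω_r = 1 − (16/60)(0−1) = 19/15
  ⇒ ω_r²/ω_c² = 19/15
Coupling ω_c² = ω_s¹ ⇒ overall = 29/10 × 19/15 = 551/150

551/150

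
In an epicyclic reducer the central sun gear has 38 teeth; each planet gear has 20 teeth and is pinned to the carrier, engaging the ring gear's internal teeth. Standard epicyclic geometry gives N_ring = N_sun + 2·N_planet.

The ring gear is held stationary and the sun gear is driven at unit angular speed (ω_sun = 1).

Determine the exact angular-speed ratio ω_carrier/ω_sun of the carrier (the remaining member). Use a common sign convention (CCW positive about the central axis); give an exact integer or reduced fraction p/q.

N_ring = 38 + 2·20 = 78
38(ω_s−ω_c) = −78(ω_r−ω_c),  ω_r=0, ω_s=1
38(1−ω_c) = −78(0−ω_c)  ⇒  116ω_c = 38  ⇒  ω_c = 19/58
ω_c/ω_s = 19/58

19/58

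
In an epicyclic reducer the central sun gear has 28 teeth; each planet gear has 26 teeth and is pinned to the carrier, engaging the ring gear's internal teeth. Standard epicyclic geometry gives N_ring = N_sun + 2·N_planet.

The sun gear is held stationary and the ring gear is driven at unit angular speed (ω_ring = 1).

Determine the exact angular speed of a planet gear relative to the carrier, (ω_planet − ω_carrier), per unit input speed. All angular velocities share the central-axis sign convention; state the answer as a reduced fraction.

280/351

N_ring = 28 + 2·26 = 80
28(ω_s−ω_c) = −80(ω_r−ω_c),  ω_s=0, ω_r=1
28(0−ω_c) = −80(1−ω_c)  ⇒  108ω_c = 80  ⇒  ω_c = 20/27
sun–planet: 28·(0−20/27) = −26·(ω_p−ω_c)  ⇒  ω_p−ω_c = −(28/26)·(-20/27) = 280/351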